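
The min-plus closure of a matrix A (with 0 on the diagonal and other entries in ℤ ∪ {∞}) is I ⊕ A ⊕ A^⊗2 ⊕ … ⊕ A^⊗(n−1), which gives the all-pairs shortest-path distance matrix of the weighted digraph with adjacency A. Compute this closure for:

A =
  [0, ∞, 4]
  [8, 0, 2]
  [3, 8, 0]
Closure =
  [0, 12, 4]
  [5, 0, 2]
  [3, 8, 0]

This is the Floyd-Warshall all-pairs shortest-path computation. For each intermediate vertex k = 0, 1, …, 2, update dist[i][j] ← min(dist[i][j], dist[i][k] + dist[k][j]). The final matrix gives, for each (i, j), the minimum total weight of any directed path from i to j (possibly empty when i = j).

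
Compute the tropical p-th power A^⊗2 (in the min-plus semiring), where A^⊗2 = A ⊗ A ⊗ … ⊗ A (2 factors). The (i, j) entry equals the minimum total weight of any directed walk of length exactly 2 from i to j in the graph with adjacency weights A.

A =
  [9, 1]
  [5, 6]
A^⊗2 =
  [6, 7]
  [11, 6]

Each entry (A^⊗2)_ij equals the minimum over all length-2 walks i = v_0 → v_1 → … → v_2 = j of Σ_t A[v_t][v_{t+1}]. For example, for (i, j) = (0, 1) we minimise over 2 possible intermediate vertex sequences; the minimum is 7, attained along the walk 0 → 1 → 1.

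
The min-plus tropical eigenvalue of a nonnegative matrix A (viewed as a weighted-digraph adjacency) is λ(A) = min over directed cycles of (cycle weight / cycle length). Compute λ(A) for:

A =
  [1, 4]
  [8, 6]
λ(A) = 1

Enumerate directed cycles and compute their means (weight / length). Sample:
  cycle 0 → 0: weight = 1, length = 1, mean = 1/1 ≈ 1.000
  cycle 1 → 1: weight = 6, length = 1, mean = 6/1 ≈ 6.000
  cycle 0 → 1 → 0: weight = 12, length = 2, mean = 12/2 ≈ 6.000
  cycle 1 → 0 → 1: weight = 12, length = 2, mean = 12/2 ≈ 6.000
Minimum mean = 1.000, attained e.g. along the cycle 0 → 0 with weight 1 and length 1. So λ(A) = 1/1 = 1.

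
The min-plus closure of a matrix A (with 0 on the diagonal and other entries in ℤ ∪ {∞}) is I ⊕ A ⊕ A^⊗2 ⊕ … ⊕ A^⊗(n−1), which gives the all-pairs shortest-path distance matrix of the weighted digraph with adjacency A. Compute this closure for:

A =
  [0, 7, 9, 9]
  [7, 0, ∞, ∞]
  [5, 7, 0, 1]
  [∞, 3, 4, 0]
Closure =
  [0, 7, 9, 9]
  [7, 0, 16, 16]
  [5, 4, 0, 1]
  [9, 3, 4, 0]

This is the Floyd-Warshall all-pairs shortest-path computation. For each intermediate vertex k = 0, 1, …, 3, update dist[i][j] ← min(dist[i][j], dist[i][k] + dist[k][j]). The final matrix gives, for each (i, j), the minimum total weight of any directed path from i to j (possibly empty when i = j).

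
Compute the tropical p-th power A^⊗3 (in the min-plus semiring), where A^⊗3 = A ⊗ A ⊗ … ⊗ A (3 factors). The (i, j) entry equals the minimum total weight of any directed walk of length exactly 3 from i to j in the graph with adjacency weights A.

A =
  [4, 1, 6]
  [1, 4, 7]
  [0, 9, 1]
A^⊗3 =
  [6, 3, 8]
  [3, 6, 8]
  [2, 2, 3]

Each entry (A^⊗3)_ij equals the minimum over all length-3 walks i = v_0 → v_1 → … → v_3 = j of Σ_t A[v_t][v_{t+1}]. For example, for (i, j) = (0, 2) we minimise over 9 possible intermediate vertex sequences; the minimum is 8, attained along the walk 0 → 1 → 0 → 2.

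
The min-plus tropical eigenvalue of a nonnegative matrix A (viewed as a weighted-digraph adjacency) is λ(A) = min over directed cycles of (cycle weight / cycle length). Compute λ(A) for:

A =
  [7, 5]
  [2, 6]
λ(A) = 7/2

Enumerate directed cycles and compute their means (weight / length). Sample:
  cycle 0 → 0: weight = 7, length = 1, mean = 7/1 ≈ 7.000
  cycle 1 → 1: weight = 6, length = 1, mean = 6/1 ≈ 6.000
  cycle 0 → 1 → 0: weight = 7, length = 2, mean = 7/2 ≈ 3.500
  cycle 1 → 0 → 1: weight = 7, length = 2, mean = 7/2 ≈ 3.500
Minimum mean = 3.500, attained e.g. along the cycle 0 → 1 → 0 with weight 7 and length 2. So λ(A) = 7/2 = 7/2.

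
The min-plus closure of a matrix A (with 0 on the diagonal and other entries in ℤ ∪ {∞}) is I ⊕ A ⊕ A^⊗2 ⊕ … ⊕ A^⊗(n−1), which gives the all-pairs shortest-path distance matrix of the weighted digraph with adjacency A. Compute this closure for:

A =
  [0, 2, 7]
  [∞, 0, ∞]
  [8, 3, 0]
Closure =
  [0, 2, 7]
  [∞, 0, ∞]
  [8, 3, 0]

This is the Floyd-Warshall all-pairs shortest-path computation. For each intermediate vertex k = 0, 1, …, 2, update dist[i][j] ← min(dist[i][j], dist[i][k] + dist[k][j]). The final matrix gives, for each (i, j), the minimum total weight of any directed path from i to j (possibly empty when i = j).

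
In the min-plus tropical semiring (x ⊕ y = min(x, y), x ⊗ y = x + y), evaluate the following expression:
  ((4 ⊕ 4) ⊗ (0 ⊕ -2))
((4 ⊕ 4) ⊗ (0 ⊕ -2)) = 2

Expand innermost to outermost. Recall ⊕ takes the minimum of its arguments and ⊗ takes their sum. Working out the expression ((4 ⊕ 4) ⊗ (0 ⊕ -2)) gives 2.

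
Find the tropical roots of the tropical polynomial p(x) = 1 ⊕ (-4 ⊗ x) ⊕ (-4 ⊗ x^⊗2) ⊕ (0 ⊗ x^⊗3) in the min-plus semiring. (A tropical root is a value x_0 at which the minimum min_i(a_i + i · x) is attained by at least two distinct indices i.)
Roots: {-4, 0, 5}

Each tropical root is a break point of the lower envelope of the lines y = a_i + i · x (there are 4 lines, with slopes 0, 1, ..., 3). Only the lines that attain the minimum somewhere contribute to roots; other lines are dominated. Here the surviving (envelope) indices are i = 3, i = 2, i = 1, i = 0.
Intersections between consecutive envelope lines give the roots: for adjacent envelope indices i < j the intersection is x = (a_i − a_j) / (j − i). Reading off the sorted break points: {-4, 0, 5}.
Verification: at each break x_0, at least two indices attain the minimum of min_i(a_i + i · x_0).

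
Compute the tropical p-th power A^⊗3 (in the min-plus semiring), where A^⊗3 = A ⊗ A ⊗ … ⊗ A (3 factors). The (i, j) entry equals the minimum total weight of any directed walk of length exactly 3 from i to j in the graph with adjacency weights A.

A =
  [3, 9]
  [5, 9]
A^⊗3 =
  [9, 15]
  [11, 17]

Each entry (A^⊗3)_ij equals the minimum over all length-3 walks i = v_0 → v_1 → … → v_3 = j of Σ_t A[v_t][v_{t+1}]. For example, for (i, j) = (0, 1) we minimise over 4 possible intermediate vertex sequences; the minimum is 15, attained along the walk 0 → 0 → 0 → 1.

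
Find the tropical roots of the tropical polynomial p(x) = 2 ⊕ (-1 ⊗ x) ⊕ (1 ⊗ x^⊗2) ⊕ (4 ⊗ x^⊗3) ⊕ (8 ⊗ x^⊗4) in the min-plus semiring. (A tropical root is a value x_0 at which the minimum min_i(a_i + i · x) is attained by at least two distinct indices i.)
Roots: {-4, -3, -2, 3}

Each tropical root is a break point of the lower envelope of the lines y = a_i + i · x (there are 5 lines, with slopes 0, 1, ..., 4). Only the lines that attain the minimum somewhere contribute to roots; other lines are dominated. Here the surviving (envelope) indices are i = 4, i = 3, i = 2, i = 1, i = 0.
Intersections between consecutive envelope lines give the roots: for adjacent envelope indices i < j the intersection is x = (a_i − a_j) / (j − i). Reading off the sorted break points: {-4, -3, -2, 3}.
Verification: at each break x_0, at least two indices attain the minimum of min_i(a_i + i · x_0).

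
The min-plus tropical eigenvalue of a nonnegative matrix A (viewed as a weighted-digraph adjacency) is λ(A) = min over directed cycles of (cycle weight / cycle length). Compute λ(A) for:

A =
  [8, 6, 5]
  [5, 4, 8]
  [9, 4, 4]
λ(A) = 4

Enumerate directed cycles and compute their means (weight / length). Sample:
  cycle 0 → 0: weight = 8, length = 1, mean = 8/1 ≈ 8.000
  cycle 1 → 1: weight = 4, length = 1, mean = 4/1 ≈ 4.000
  cycle 2 → 2: weight = 4, length = 1, mean = 4/1 ≈ 4.000
  cycle 0 → 1 → 0: weight = 11, length = 2, mean = 11/2 ≈ 5.500
  cycle 0 → 2 → 0: weight = 14, length = 2, mean = 14/2 ≈ 7.000
  cycle 1 → 0 → 1: weight = 11, length = 2, mean = 11/2 ≈ 5.500
Minimum mean = 4.000, attained e.g. along the cycle 1 → 1 with weight 4 and length 1. So λ(A) = 4/1 = 4.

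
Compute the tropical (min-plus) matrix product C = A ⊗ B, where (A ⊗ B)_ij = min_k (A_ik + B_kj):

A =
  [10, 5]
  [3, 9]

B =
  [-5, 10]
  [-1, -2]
A ⊗ B =
  [4, 3]
  [-2, 7]

Apply the min-plus product entry-by-entry:
  C[0][0] = min over k of (A[0][0] + B[0][0] = 10 + -5 = 5, A[0][1] + B[1][0] = 5 + -1 = 4) = 4 (attained at k = 1)
  C[0][1] = min over k of (A[0][0] + B[0][1] = 10 + 10 = 20, A[0][1] + B[1][1] = 5 + -2 = 3) = 3 (attained at k = 1)
  C[1][0] = min over k of (A[1][0] + B[0][0] = 3 + -5 = -2, A[1][1] + B[1][0] = 9 + -1 = 8) = -2 (attained at k = 0)
  C[1][1] = min over k of (A[1][0] + B[0][1] = 3 + 10 = 13, A[1][1] + B[1][1] = 9 + -2 = 7) = 7 (attained at k = 1)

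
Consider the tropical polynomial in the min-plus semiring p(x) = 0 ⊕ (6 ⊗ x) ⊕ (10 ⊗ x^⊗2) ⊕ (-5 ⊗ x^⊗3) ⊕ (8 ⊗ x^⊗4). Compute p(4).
p(4) = 0

A tropical monomial a ⊗ x^⊗i evaluates to a + i · x. Evaluating each term at x = 4:
  Term 0 contributes 0 + 0 · 4 = 0
  Term 1 contributes 6 + 1 · 4 = 10
  Term 2 contributes 10 + 2 · 4 = 18
  Term 3 contributes -5 + 3 · 4 = 7
  Term 4 contributes 8 + 4 · 4 = 24
p(4) = ⊕ of these = min[0, 10, 18, 7, 24] = 0.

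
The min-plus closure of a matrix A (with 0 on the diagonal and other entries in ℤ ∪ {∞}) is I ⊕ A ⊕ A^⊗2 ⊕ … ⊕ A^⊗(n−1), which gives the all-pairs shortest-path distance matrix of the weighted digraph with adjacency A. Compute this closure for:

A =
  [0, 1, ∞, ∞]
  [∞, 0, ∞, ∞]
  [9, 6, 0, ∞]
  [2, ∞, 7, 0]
Closure =
  [0, 1, ∞, ∞]
  [∞, 0, ∞, ∞]
  [9, 6, 0, ∞]
  [2, 3, 7, 0]

This is the Floyd-Warshall all-pairs shortest-path computation. For each intermediate vertex k = 0, 1, …, 3, update dist[i][j] ← min(dist[i][j], dist[i][k] + dist[k][j]). The final matrix gives, for each (i, j), the minimum total weight of any directed path from i to j (possibly empty when i = j).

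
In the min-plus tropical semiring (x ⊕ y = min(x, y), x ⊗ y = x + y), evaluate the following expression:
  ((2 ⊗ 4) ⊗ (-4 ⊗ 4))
((2 ⊗ 4) ⊗ (-4 ⊗ 4)) = 6

Expand innermost to outermost. Recall ⊕ takes the minimum of its arguments and ⊗ takes their sum. Working out the expression ((2 ⊗ 4) ⊗ (-4 ⊗ 4)) gives 6.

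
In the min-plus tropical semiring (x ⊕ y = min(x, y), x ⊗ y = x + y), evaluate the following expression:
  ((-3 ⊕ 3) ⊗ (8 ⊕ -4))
((-3 ⊕ 3) ⊗ (8 ⊕ -4)) = -7

Expand innermost to outermost. Recall ⊕ takes the minimum of its arguments and ⊗ takes their sum. Working out the expression ((-3 ⊕ 3) ⊗ (8 ⊕ -4)) gives -7.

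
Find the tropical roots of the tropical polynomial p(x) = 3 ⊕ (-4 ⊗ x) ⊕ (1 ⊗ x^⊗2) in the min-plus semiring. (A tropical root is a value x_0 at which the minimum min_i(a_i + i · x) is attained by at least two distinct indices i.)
Roots: {-5, 7}

Each tropical root is a break point of the lower envelope of the lines y = a_i + i · x (there are 3 lines, with slopes 0, 1, ..., 2). Only the lines that attain the minimum somewhere contribute to roots; other lines are dominated. Here the surviving (envelope) indices are i = 2, i = 1, i = 0.
Intersections between consecutive envelope lines give the roots: for adjacent envelope indices i < j the intersection is x = (a_i − a_j) / (j − i). Reading off the sorted break points: {-5, 7}.
Verification: at each break x_0, at least two indices attain the minimum of min_i(a_i + i · x_0).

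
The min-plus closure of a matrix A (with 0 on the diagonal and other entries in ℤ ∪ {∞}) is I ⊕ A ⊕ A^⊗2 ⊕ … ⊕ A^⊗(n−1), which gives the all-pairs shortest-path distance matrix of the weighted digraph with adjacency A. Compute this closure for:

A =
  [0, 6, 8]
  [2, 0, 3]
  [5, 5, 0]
Closure =
  [0, 6, 8]
  [2, 0, 3]
  [5, 5, 0]

This is the Floyd-Warshall all-pairs shortest-path computation. For each intermediate vertex k = 0, 1, …, 2, update dist[i][j] ← min(dist[i][j], dist[i][k] + dist[k][j]). The final matrix gives, for each (i, j), the minimum total weight of any directed path from i to j (possibly empty when i = j).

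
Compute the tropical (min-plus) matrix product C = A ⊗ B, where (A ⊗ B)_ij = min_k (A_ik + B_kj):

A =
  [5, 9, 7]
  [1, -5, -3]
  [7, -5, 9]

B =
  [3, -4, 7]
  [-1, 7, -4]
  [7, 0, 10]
A ⊗ B =
  [8, 1, 5]
  [-6, -3, -9]
  [-6, 2, -9]

Apply the min-plus product entry-by-entry:
  C[0][0] = min over k of (A[0][0] + B[0][0] = 5 + 3 = 8, A[0][1] + B[1][0] = 9 + -1 = 8, A[0][2] + B[2][0] = 7 + 7 = 14) = 8 (attained at k = 0)
  C[0][1] = min over k of (A[0][0] + B[0][1] = 5 + -4 = 1, A[0][1] + B[1][1] = 9 + 7 = 16, A[0][2] + B[2][1] = 7 + 0 = 7) = 1 (attained at k = 0)
  C[0][2] = min over k of (A[0][0] + B[0][2] = 5 + 7 = 12, A[0][1] + B[1][2] = 9 + -4 = 5, A[0][2] + B[2][2] = 7 + 10 = 17) = 5 (attained at k = 1)
  C[1][0] = min over k of (A[1][0] + B[0][0] = 1 + 3 = 4, A[1][1] + B[1][0] = -5 + -1 = -6, A[1][2] + B[2][0] = -3 + 7 = 4) = -6 (attained at k = 1)
  C[1][1] = min over k of (A[1][0] + B[0][1] = 1 + -4 = -3, A[1][1] + B[1][1] = -5 + 7 = 2, A[1][2] + B[2][1] = -3 + 0 = -3) = -3 (attained at k = 0)
  C[1][2] = min over k of (A[1][0] + B[0][2] = 1 + 7 = 8, A[1][1] + B[1][2] = -5 + -4 = -9, A[1][2] + B[2][2] = -3 + 10 = 7) = -9 (attained at k = 1)
  C[2][0] = min over k of (A[2][0] + B[0][0] = 7 + 3 = 10, A[2][1] + B[1][0] = -5 + -1 = -6, A[2][2] + B[2][0] = 9 + 7 = 16) = -6 (attained at k = 1)
  C[2][1] = min over k of (A[2][0] + B[0][1] = 7 + -4 = 3, A[2][1] + B[1][1] = -5 + 7 = 2, A[2][2] + B[2][1] = 9 + 0 = 9) = 2 (attained at k = 1)
  C[2][2] = min over k of (A[2][0] + B[0][2] = 7 + 7 = 14, A[2][1] + B[1][2] = -5 + -4 = -9, A[2][2] + B[2][2] = 9 + 10 = 19) = -9 (attained at k = 1)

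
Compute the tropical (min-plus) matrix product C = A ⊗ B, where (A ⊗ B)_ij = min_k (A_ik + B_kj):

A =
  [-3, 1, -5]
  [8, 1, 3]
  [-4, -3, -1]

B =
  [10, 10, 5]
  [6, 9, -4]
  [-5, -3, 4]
A ⊗ B =
  [-10, -8, -3]
  [-2, 0, -3]
  [-6, -4, -7]

Apply the min-plus product entry-by-entry:
  C[0][0] = min over k of (A[0][0] + B[0][0] = -3 + 10 = 7, A[0][1] + B[1][0] = 1 + 6 = 7, A[0][2] + B[2][0] = -5 + -5 = -10) = -10 (attained at k = 2)
  C[0][1] = min over k of (A[0][0] + B[0][1] = -3 + 10 = 7, A[0][1] + B[1][1] = 1 + 9 = 10, A[0][2] + B[2][1] = -5 + -3 = -8) = -8 (attained at k = 2)
  C[0][2] = min over k of (A[0][0] + B[0][2] = -3 + 5 = 2, A[0][1] + B[1][2] = 1 + -4 = -3, A[0][2] + B[2][2] = -5 + 4 = -1) = -3 (attained at k = 1)
  C[1][0] = min over k of (A[1][0] + B[0][0] = 8 + 10 = 18, A[1][1] + B[1][0] = 1 + 6 = 7, A[1][2] + B[2][0] = 3 + -5 = -2) = -2 (attained at k = 2)
  C[1][1] = min over k of (A[1][0] + B[0][1] = 8 + 10 = 18, A[1][1] + B[1][1] = 1 + 9 = 10, A[1][2] + B[2][1] = 3 + -3 = 0) = 0 (attained at k = 2)
  C[1][2] = min over k of (A[1][0] + B[0][2] = 8 + 5 = 13, A[1][1] + B[1][2] = 1 + -4 = -3, A[1][2] + B[2][2] = 3 + 4 = 7) = -3 (attained at k = 1)
  C[2][0] = min over k of (A[2][0] + B[0][0] = -4 + 10 = 6, A[2][1] + B[1][0] = -3 + 6 = 3, A[2][2] + B[2][0] = -1 + -5 = -6) = -6 (attained at k = 2)
  C[2][1] = min over k of (A[2][0] + B[0][1] = -4 + 10 = 6, A[2][1] + B[1][1] = -3 + 9 = 6, A[2][2] + B[2][1] = -1 + -3 = -4) = -4 (attained at k = 2)
  C[2][2] = min over k of (A[2][0] + B[0][2] = -4 + 5 = 1, A[2][1] + B[1][2] = -3 + -4 = -7, A[2][2] + B[2][2] = -1 + 4 = 3) = -7 (attained at k = 1)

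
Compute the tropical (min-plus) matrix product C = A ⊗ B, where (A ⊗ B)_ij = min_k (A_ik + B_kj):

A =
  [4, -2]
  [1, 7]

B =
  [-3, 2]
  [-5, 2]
A ⊗ B =
  [-7, 0]
  [-2, 3]

Apply the min-plus product entry-by-entry:
  C[0][0] = min over k of (A[0][0] + B[0][0] = 4 + -3 = 1, A[0][1] + B[1][0] = -2 + -5 = -7) = -7 (attained at k = 1)
  C[0][1] = min over k of (A[0][0] + B[0][1] = 4 + 2 = 6, A[0][1] + B[1][1] = -2 + 2 = 0) = 0 (attained at k = 1)
  C[1][0] = min over k of (A[1][0] + B[0][0] = 1 + -3 = -2, A[1][1] + B[1][0] = 7 + -5 = 2) = -2 (attained at k = 0)
  C[1][1] = min over k of (A[1][0] + B[0][1] = 1 + 2 = 3, A[1][1] + B[1][1] = 7 + 2 = 9) = 3 (attained at k = 0)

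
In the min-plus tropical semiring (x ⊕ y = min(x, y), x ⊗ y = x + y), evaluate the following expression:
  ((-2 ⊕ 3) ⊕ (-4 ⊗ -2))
((-2 ⊕ 3) ⊕ (-4 ⊗ -2)) = -6

Expand innermost to outermost. Recall ⊕ takes the minimum of its arguments and ⊗ takes their sum. Working out the expression ((-2 ⊕ 3) ⊕ (-4 ⊗ -2)) gives -6.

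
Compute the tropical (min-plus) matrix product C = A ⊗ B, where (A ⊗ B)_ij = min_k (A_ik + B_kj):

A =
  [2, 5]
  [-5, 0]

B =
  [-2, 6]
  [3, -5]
A ⊗ B =
  [0, 0]
  [-7, -5]

Apply the min-plus product entry-by-entry:
  C[0][0] = min over k of (A[0][0] + B[0][0] = 2 + -2 = 0, A[0][1] + B[1][0] = 5 + 3 = 8) = 0 (attained at k = 0)
  C[0][1] = min over k of (A[0][0] + B[0][1] = 2 + 6 = 8, A[0][1] + B[1][1] = 5 + -5 = 0) = 0 (attained at k = 1)
  C[1][0] = min over k of (A[1][0] + B[0][0] = -5 + -2 = -7, A[1][1] + B[1][0] = 0 + 3 = 3) = -7 (attained at k = 0)
  C[1][1] = min over k of (A[1][0] + B[0][1] = -5 + 6 = 1, A[1][1] + B[1][1] = 0 + -5 = -5) = -5 (attained at k = 1)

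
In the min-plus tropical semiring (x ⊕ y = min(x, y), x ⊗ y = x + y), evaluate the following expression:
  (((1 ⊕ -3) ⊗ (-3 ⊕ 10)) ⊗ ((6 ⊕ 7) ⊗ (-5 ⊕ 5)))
(((1 ⊕ -3) ⊗ (-3 ⊕ 10)) ⊗ ((6 ⊕ 7) ⊗ (-5 ⊕ 5))) = -5

Expand innermost to outermost. Recall ⊕ takes the minimum of its arguments and ⊗ takes their sum. Working out the expression (((1 ⊕ -3) ⊗ (-3 ⊕ 10)) ⊗ ((6 ⊕ 7) ⊗ (-5 ⊕ 5))) gives -5.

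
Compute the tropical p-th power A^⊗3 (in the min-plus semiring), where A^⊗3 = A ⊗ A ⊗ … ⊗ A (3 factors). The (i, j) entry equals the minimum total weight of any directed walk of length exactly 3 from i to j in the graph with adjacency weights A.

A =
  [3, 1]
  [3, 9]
A^⊗3 =
  [7, 5]
  [7, 7]

Each entry (A^⊗3)_ij equals the minimum over all length-3 walks i = v_0 → v_1 → … → v_3 = j of Σ_t A[v_t][v_{t+1}]. For example, for (i, j) = (0, 1) we minimise over 4 possible intermediate vertex sequences; the minimum is 5, attained along the walk 0 → 1 → 0 → 1.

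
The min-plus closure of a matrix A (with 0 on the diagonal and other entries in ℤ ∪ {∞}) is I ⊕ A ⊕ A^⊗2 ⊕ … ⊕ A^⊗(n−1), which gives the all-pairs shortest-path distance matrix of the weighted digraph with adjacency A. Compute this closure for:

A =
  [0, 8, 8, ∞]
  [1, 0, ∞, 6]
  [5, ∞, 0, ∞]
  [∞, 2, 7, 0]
Closure =
  [0, 8, 8, 14]
  [1, 0, 9, 6]
  [5, 13, 0, 19]
  [3, 2, 7, 0]

This is the Floyd-Warshall all-pairs shortest-path computation. For each intermediate vertex k = 0, 1, …, 3, update dist[i][j] ← min(dist[i][j], dist[i][k] + dist[k][j]). The final matrix gives, for each (i, j), the minimum total weight of any directed path from i to j (possibly empty when i = j).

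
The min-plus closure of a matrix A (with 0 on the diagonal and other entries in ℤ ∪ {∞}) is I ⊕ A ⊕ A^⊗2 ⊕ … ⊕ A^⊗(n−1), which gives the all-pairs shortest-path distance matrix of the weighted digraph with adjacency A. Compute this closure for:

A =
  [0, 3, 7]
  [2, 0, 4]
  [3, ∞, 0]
Closure =
  [0, 3, 7]
  [2, 0, 4]
  [3, 6, 0]

This is the Floyd-Warshall all-pairs shortest-path computation. For each intermediate vertex k = 0, 1, …, 2, update dist[i][j] ← min(dist[i][j], dist[i][k] + dist[k][j]). The final matrix gives, for each (i, j), the minimum total weight of any directed path from i to j (possibly empty when i = j).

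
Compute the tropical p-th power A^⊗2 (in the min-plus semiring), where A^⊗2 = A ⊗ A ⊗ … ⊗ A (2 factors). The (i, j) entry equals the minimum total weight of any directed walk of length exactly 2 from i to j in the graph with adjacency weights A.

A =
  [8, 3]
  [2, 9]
A^⊗2 =
  [5, 11]
  [10, 5]

Each entry (A^⊗2)_ij equals the minimum over all length-2 walks i = v_0 → v_1 → … → v_2 = j of Σ_t A[v_t][v_{t+1}]. For example, for (i, j) = (0, 1) we minimise over 2 possible intermediate vertex sequences; the minimum is 11, attained along the walk 0 → 0 → 1.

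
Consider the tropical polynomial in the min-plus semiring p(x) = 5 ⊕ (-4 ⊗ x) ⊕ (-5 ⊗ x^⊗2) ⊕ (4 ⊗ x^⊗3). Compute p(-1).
p(-1) = -7

A tropical monomial a ⊗ x^⊗i evaluates to a + i · x. Evaluating each term at x = -1:
  Term 0 contributes 5 + 0 · -1 = 5
  Term 1 contributes -4 + 1 · -1 = -5
  Term 2 contributes -5 + 2 · -1 = -7
  Term 3 contributes 4 + 3 · -1 = 1
p(-1) = ⊕ of these = min[5, -5, -7, 1] = -7.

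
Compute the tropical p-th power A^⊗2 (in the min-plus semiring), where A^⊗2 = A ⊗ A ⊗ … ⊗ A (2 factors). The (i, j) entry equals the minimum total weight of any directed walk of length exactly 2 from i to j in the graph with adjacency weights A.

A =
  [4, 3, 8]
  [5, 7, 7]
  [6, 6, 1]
A^⊗2 =
  [8, 7, 9]
  [9, 8, 8]
  [7, 7, 2]

Each entry (A^⊗2)_ij equals the minimum over all length-2 walks i = v_0 → v_1 → … → v_2 = j of Σ_t A[v_t][v_{t+1}]. For example, for (i, j) = (0, 2) we minimise over 3 possible intermediate vertex sequences; the minimum is 9, attained along the walk 0 → 2 → 2.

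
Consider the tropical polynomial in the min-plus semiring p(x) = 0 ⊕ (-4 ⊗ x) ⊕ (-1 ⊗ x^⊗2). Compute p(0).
p(0) = -4

A tropical monomial a ⊗ x^⊗i evaluates to a + i · x. Evaluating each term at x = 0:
  Term 0 contributes 0 + 0 · 0 = 0
  Term 1 contributes -4 + 1 · 0 = -4
  Term 2 contributes -1 + 2 · 0 = -1
p(0) = ⊕ of these = min[0, -4, -1] = -4.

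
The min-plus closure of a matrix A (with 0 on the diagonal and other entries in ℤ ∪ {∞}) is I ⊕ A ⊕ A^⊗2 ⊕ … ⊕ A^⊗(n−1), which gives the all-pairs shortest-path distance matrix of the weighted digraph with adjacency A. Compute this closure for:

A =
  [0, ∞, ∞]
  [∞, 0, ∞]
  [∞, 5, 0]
Closure =
  [0, ∞, ∞]
  [∞, 0, ∞]
  [∞, 5, 0]

This is the Floyd-Warshall all-pairs shortest-path computation. For each intermediate vertex k = 0, 1, …, 2, update dist[i][j] ← min(dist[i][j], dist[i][k] + dist[k][j]). The final matrix gives, for each (i, j), the minimum total weight of any directed path from i to j (possibly empty when i = j).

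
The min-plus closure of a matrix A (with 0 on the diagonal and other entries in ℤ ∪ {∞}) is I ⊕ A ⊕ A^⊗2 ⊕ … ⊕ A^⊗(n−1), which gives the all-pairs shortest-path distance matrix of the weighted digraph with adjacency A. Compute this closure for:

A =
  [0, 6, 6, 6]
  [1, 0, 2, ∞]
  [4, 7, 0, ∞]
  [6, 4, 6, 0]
Closure =
  [0, 6, 6, 6]
  [1, 0, 2, 7]
  [4, 7, 0, 10]
  [5, 4, 6, 0]

This is the Floyd-Warshall all-pairs shortest-path computation. For each intermediate vertex k = 0, 1, …, 3, update dist[i][j] ← min(dist[i][j], dist[i][k] + dist[k][j]). The final matrix gives, for each (i, j), the minimum total weight of any directed path from i to j (possibly empty when i = j).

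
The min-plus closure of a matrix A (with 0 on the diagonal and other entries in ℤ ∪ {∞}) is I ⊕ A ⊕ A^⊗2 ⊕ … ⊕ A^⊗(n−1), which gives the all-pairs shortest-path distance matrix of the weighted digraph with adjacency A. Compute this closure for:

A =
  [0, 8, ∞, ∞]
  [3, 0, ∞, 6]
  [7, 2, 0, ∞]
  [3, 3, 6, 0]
Closure =
  [0, 8, 20, 14]
  [3, 0, 12, 6]
  [5, 2, 0, 8]
  [3, 3, 6, 0]

This is the Floyd-Warshall all-pairs shortest-path computation. For each intermediate vertex k = 0, 1, …, 3, update dist[i][j] ← min(dist[i][j], dist[i][k] + dist[k][j]). The final matrix gives, for each (i, j), the minimum total weight of any directed path from i to j (possibly empty when i = j).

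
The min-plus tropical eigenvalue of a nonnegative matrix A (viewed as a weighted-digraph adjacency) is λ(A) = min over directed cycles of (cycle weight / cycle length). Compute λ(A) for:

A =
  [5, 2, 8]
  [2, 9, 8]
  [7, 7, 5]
λ(A) = 2

Enumerate directed cycles and compute their means (weight / length). Sample:
  cycle 0 → 0: weight = 5, length = 1, mean = 5/1 ≈ 5.000
  cycle 1 → 1: weight = 9, length = 1, mean = 9/1 ≈ 9.000
  cycle 2 → 2: weight = 5, length = 1, mean = 5/1 ≈ 5.000
  cycle 0 → 1 → 0: weight = 4, length = 2, mean = 4/2 ≈ 2.000
  cycle 0 → 2 → 0: weight = 15, length = 2, mean = 15/2 ≈ 7.500
  cycle 1 → 0 → 1: weight = 4, length = 2, mean = 4/2 ≈ 2.000
Minimum mean = 2.000, attained e.g. along the cycle 0 → 1 → 0 with weight 4 and length 2. So λ(A) = 4/2 = 2.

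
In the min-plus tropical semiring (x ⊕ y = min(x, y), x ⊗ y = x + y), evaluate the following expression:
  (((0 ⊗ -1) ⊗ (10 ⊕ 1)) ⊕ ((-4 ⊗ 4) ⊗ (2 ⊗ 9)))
(((0 ⊗ -1) ⊗ (10 ⊕ 1)) ⊕ ((-4 ⊗ 4) ⊗ (2 ⊗ 9))) = 0

Expand innermost to outermost. Recall ⊕ takes the minimum of its arguments and ⊗ takes their sum. Working out the expression (((0 ⊗ -1) ⊗ (10 ⊕ 1)) ⊕ ((-4 ⊗ 4) ⊗ (2 ⊗ 9))) gives 0.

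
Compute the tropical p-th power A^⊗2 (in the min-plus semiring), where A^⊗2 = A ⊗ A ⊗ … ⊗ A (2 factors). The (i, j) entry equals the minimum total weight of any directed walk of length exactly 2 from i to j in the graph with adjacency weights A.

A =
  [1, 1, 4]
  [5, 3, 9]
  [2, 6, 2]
A^⊗2 =
  [2, 2, 5]
  [6, 6, 9]
  [3, 3, 4]

Each entry (A^⊗2)_ij equals the minimum over all length-2 walks i = v_0 → v_1 → … → v_2 = j of Σ_t A[v_t][v_{t+1}]. For example, for (i, j) = (0, 2) we minimise over 3 possible intermediate vertex sequences; the minimum is 5, attained along the walk 0 → 0 → 2.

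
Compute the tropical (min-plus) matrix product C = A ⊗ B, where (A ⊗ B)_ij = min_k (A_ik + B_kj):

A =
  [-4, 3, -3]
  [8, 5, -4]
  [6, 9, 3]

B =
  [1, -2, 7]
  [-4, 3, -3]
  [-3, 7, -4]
A ⊗ B =
  [-6, -6, -7]
  [-7, 3, -8]
  [0, 4, -1]

Apply the min-plus product entry-by-entry:
  C[0][0] = min over k of (A[0][0] + B[0][0] = -4 + 1 = -3, A[0][1] + B[1][0] = 3 + -4 = -1, A[0][2] + B[2][0] = -3 + -3 = -6) = -6 (attained at k = 2)
  C[0][1] = min over k of (A[0][0] + B[0][1] = -4 + -2 = -6, A[0][1] + B[1][1] = 3 + 3 = 6, A[0][2] + B[2][1] = -3 + 7 = 4) = -6 (attained at k = 0)
  C[0][2] = min over k of (A[0][0] + B[0][2] = -4 + 7 = 3, A[0][1] + B[1][2] = 3 + -3 = 0, A[0][2] + B[2][2] = -3 + -4 = -7) = -7 (attained at k = 2)
  C[1][0] = min over k of (A[1][0] + B[0][0] = 8 + 1 = 9, A[1][1] + B[1][0] = 5 + -4 = 1, A[1][2] + B[2][0] = -4 + -3 = -7) = -7 (attained at k = 2)
  C[1][1] = min over k of (A[1][0] + B[0][1] = 8 + -2 = 6, A[1][1] + B[1][1] = 5 + 3 = 8, A[1][2] + B[2][1] = -4 + 7 = 3) = 3 (attained at k = 2)
  C[1][2] = min over k of (A[1][0] + B[0][2] = 8 + 7 = 15, A[1][1] + B[1][2] = 5 + -3 = 2, A[1][2] + B[2][2] = -4 + -4 = -8) = -8 (attained at k = 2)
  C[2][0] = min over k of (A[2][0] + B[0][0] = 6 + 1 = 7, A[2][1] + B[1][0] = 9 + -4 = 5, A[2][2] + B[2][0] = 3 + -3 = 0) = 0 (attained at k = 2)
  C[2][1] = min over k of (A[2][0] + B[0][1] = 6 + -2 = 4, A[2][1] + B[1][1] = 9 + 3 = 12, A[2][2] + B[2][1] = 3 + 7 = 10) = 4 (attained at k = 0)
  C[2][2] = min over k of (A[2][0] + B[0][2] = 6 + 7 = 13, A[2][1] + B[1][2] = 9 + -3 = 6, A[2][2] + B[2][2] = 3 + -4 = -1) = -1 (attained at k = 2)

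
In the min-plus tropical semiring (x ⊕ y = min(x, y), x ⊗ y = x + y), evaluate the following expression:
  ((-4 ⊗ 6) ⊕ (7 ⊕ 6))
((-4 ⊗ 6) ⊕ (7 ⊕ 6)) = 2

Expand innermost to outermost. Recall ⊕ takes the minimum of its arguments and ⊗ takes their sum. Working out the expression ((-4 ⊗ 6) ⊕ (7 ⊕ 6)) gives 2.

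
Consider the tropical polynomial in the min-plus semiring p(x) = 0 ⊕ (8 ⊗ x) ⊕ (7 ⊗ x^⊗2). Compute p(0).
p(0) = 0

A tropical monomial a ⊗ x^⊗i evaluates to a + i · x. Evaluating each term at x = 0:
  Term 0 contributes 0 + 0 · 0 = 0
  Term 1 contributes 8 + 1 · 0 = 8
  Term 2 contributes 7 + 2 · 0 = 7
p(0) = ⊕ of these = min[0, 8, 7] = 0.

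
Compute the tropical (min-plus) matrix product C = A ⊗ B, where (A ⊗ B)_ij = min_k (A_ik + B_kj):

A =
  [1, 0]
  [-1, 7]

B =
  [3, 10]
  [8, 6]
A ⊗ B =
  [4, 6]
  [2, 9]

Apply the min-plus product entry-by-entry:
  C[0][0] = min over k of (A[0][0] + B[0][0] = 1 + 3 = 4, A[0][1] + B[1][0] = 0 + 8 = 8) = 4 (attained at k = 0)
  C[0][1] = min over k of (A[0][0] + B[0][1] = 1 + 10 = 11, A[0][1] + B[1][1] = 0 + 6 = 6) = 6 (attained at k = 1)
  C[1][0] = min over k of (A[1][0] + B[0][0] = -1 + 3 = 2, A[1][1] + B[1][0] = 7 + 8 = 15) = 2 (attained at k = 0)
  C[1][1] = min over k of (A[1][0] + B[0][1] = -1 + 10 = 9, A[1][1] + B[1][1] = 7 + 6 = 13) = 9 (attained at k = 0)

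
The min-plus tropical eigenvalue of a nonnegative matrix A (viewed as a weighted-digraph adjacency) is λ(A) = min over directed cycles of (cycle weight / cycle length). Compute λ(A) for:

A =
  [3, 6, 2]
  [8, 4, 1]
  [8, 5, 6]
λ(A) = 3

Enumerate directed cycles and compute their means (weight / length). Sample:
  cycle 0 → 0: weight = 3, length = 1, mean = 3/1 ≈ 3.000
  cycle 1 → 1: weight = 4, length = 1, mean = 4/1 ≈ 4.000
  cycle 2 → 2: weight = 6, length = 1, mean = 6/1 ≈ 6.000
  cycle 0 → 1 → 0: weight = 14, length = 2, mean = 14/2 ≈ 7.000
  cycle 0 → 2 → 0: weight = 10, length = 2, mean = 10/2 ≈ 5.000
  cycle 1 → 0 → 1: weight = 14, length = 2, mean = 14/2 ≈ 7.000
Minimum mean = 3.000, attained e.g. along the cycle 0 → 0 with weight 3 and length 1. So λ(A) = 3/1 = 3.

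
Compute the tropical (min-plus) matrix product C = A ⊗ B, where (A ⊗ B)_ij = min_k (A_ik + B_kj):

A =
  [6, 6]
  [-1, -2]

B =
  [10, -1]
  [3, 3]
A ⊗ B =
  [9, 5]
  [1, -2]

Apply the min-plus product entry-by-entry:
  C[0][0] = min over k of (A[0][0] + B[0][0] = 6 + 10 = 16, A[0][1] + B[1][0] = 6 + 3 = 9) = 9 (attained at k = 1)
  C[0][1] = min over k of (A[0][0] + B[0][1] = 6 + -1 = 5, A[0][1] + B[1][1] = 6 + 3 = 9) = 5 (attained at k = 0)
  C[1][0] = min over k of (A[1][0] + B[0][0] = -1 + 10 = 9, A[1][1] + B[1][0] = -2 + 3 = 1) = 1 (attained at k = 1)
  C[1][1] = min over k of (A[1][0] + B[0][1] = -1 + -1 = -2, A[1][1] + B[1][1] = -2 + 3 = 1) = -2 (attained at k = 0)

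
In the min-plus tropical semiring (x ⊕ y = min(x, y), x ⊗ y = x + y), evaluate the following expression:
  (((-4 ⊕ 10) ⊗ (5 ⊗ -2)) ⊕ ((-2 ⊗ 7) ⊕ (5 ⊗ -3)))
(((-4 ⊕ 10) ⊗ (5 ⊗ -2)) ⊕ ((-2 ⊗ 7) ⊕ (5 ⊗ -3))) = -1

Expand innermost to outermost. Recall ⊕ takes the minimum of its arguments and ⊗ takes their sum. Working out the expression (((-4 ⊕ 10) ⊗ (5 ⊗ -2)) ⊕ ((-2 ⊗ 7) ⊕ (5 ⊗ -3))) gives -1.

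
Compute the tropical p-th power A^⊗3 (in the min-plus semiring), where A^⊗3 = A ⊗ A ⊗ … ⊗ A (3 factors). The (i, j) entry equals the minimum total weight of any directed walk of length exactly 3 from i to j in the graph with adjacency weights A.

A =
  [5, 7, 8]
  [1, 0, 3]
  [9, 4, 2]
A^⊗3 =
  [8, 7, 10]
  [1, 0, 3]
  [5, 4, 6]

Each entry (A^⊗3)_ij equals the minimum over all length-3 walks i = v_0 → v_1 → … → v_3 = j of Σ_t A[v_t][v_{t+1}]. For example, for (i, j) = (0, 2) we minimise over 9 possible intermediate vertex sequences; the minimum is 10, attained along the walk 0 → 1 → 1 → 2.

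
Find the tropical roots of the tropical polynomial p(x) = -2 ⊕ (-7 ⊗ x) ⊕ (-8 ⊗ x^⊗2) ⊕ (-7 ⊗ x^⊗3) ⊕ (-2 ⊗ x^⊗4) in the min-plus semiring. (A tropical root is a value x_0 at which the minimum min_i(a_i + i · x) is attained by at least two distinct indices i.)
Roots: {-5, -1, 1, 5}

Each tropical root is a break point of the lower envelope of the lines y = a_i + i · x (there are 5 lines, with slopes 0, 1, ..., 4). Only the lines that attain the minimum somewhere contribute to roots; other lines are dominated. Here the surviving (envelope) indices are i = 4, i = 3, i = 2, i = 1, i = 0.
Intersections between consecutive envelope lines give the roots: for adjacent envelope indices i < j the intersection is x = (a_i − a_j) / (j − i). Reading off the sorted break points: {-5, -1, 1, 5}.
Verification: at each break x_0, at least two indices attain the minimum of min_i(a_i + i · x_0).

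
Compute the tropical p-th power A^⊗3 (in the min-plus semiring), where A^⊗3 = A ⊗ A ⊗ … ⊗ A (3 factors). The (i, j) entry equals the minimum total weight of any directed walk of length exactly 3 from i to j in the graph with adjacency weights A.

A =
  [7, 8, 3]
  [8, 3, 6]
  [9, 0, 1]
A^⊗3 =
  [11, 4, 5]
  [14, 7, 8]
  [9, 2, 3]

Each entry (A^⊗3)_ij equals the minimum over all length-3 walks i = v_0 → v_1 → … → v_3 = j of Σ_t A[v_t][v_{t+1}]. For example, for (i, j) = (0, 2) we minimise over 9 possible intermediate vertex sequences; the minimum is 5, attained along the walk 0 → 2 → 2 → 2.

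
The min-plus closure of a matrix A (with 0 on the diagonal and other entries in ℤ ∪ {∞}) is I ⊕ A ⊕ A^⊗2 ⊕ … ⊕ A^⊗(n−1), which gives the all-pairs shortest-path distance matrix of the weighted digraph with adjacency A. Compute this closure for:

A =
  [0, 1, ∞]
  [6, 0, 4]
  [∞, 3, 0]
Closure =
  [0, 1, 5]
  [6, 0, 4]
  [9, 3, 0]

This is the Floyd-Warshall all-pairs shortest-path computation. For each intermediate vertex k = 0, 1, …, 2, update dist[i][j] ← min(dist[i][j], dist[i][k] + dist[k][j]). The final matrix gives, for each (i, j), the minimum total weight of any directed path from i to j (possibly empty when i = j).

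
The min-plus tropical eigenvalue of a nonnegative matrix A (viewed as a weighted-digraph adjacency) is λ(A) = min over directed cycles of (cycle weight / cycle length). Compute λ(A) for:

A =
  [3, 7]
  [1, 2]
λ(A) = 2

Enumerate directed cycles and compute their means (weight / length). Sample:
  cycle 0 → 0: weight = 3, length = 1, mean = 3/1 ≈ 3.000
  cycle 1 → 1: weight = 2, length = 1, mean = 2/1 ≈ 2.000
  cycle 0 → 1 → 0: weight = 8, length = 2, mean = 8/2 ≈ 4.000
  cycle 1 → 0 → 1: weight = 8, length = 2, mean = 8/2 ≈ 4.000
Minimum mean = 2.000, attained e.g. along the cycle 1 → 1 with weight 2 and length 1. So λ(A) = 2/1 = 2.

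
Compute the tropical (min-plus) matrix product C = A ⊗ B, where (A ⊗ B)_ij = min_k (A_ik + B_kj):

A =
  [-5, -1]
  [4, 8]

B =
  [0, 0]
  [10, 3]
A ⊗ B =
  [-5, -5]
  [4, 4]

Apply the min-plus product entry-by-entry:
  C[0][0] = min over k of (A[0][0] + B[0][0] = -5 + 0 = -5, A[0][1] + B[1][0] = -1 + 10 = 9) = -5 (attained at k = 0)
  C[0][1] = min over k of (A[0][0] + B[0][1] = -5 + 0 = -5, A[0][1] + B[1][1] = -1 + 3 = 2) = -5 (attained at k = 0)
  C[1][0] = min over k of (A[1][0] + B[0][0] = 4 + 0 = 4, A[1][1] + B[1][0] = 8 + 10 = 18) = 4 (attained at k = 0)
  C[1][1] = min over k of (A[1][0] + B[0][1] = 4 + 0 = 4, A[1][1] + B[1][1] = 8 + 3 = 11) = 4 (attained at k = 0)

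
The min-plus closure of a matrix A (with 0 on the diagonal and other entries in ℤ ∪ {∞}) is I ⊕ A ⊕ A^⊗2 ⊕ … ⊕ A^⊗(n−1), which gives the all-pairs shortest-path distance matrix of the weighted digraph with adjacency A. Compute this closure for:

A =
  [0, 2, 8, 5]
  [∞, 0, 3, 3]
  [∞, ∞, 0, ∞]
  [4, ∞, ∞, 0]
Closure =
  [0, 2, 5, 5]
  [7, 0, 3, 3]
  [∞, ∞, 0, ∞]
  [4, 6, 9, 0]

This is the Floyd-Warshall all-pairs shortest-path computation. For each intermediate vertex k = 0, 1, …, 3, update dist[i][j] ← min(dist[i][j], dist[i][k] + dist[k][j]). The final matrix gives, for each (i, j), the minimum total weight of any directed path from i to j (possibly empty when i = j).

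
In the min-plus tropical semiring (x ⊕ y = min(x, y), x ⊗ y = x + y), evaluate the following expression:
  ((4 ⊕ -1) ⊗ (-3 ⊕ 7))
((4 ⊕ -1) ⊗ (-3 ⊕ 7)) = -4

Expand innermost to outermost. Recall ⊕ takes the minimum of its arguments and ⊗ takes their sum. Working out the expression ((4 ⊕ -1) ⊗ (-3 ⊕ 7)) gives -4.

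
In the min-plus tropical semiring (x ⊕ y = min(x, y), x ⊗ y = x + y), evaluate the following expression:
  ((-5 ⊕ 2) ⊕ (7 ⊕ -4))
((-5 ⊕ 2) ⊕ (7 ⊕ -4)) = -5

Expand innermost to outermost. Recall ⊕ takes the minimum of its arguments and ⊗ takes their sum. Working out the expression ((-5 ⊕ 2) ⊕ (7 ⊕ -4)) gives -5.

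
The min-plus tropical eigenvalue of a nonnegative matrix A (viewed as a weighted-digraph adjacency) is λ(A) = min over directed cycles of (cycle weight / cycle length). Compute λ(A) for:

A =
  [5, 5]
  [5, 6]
λ(A) = 5

Enumerate directed cycles and compute their means (weight / length). Sample:
  cycle 0 → 0: weight = 5, length = 1, mean = 5/1 ≈ 5.000
  cycle 1 → 1: weight = 6, length = 1, mean = 6/1 ≈ 6.000
  cycle 0 → 1 → 0: weight = 10, length = 2, mean = 10/2 ≈ 5.000
  cycle 1 → 0 → 1: weight = 10, length = 2, mean = 10/2 ≈ 5.000
Minimum mean = 5.000, attained e.g. along the cycle 0 → 0 with weight 5 and length 1. So λ(A) = 5/1 = 5.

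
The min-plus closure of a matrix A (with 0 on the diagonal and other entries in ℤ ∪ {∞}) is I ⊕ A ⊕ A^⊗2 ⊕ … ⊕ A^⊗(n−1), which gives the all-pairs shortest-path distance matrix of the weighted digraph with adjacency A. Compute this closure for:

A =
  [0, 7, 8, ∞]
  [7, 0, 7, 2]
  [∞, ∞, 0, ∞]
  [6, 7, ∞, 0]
Closure =
  [0, 7, 8, 9]
  [7, 0, 7, 2]
  [∞, ∞, 0, ∞]
  [6, 7, 14, 0]

This is the Floyd-Warshall all-pairs shortest-path computation. For each intermediate vertex k = 0, 1, …, 3, update dist[i][j] ← min(dist[i][j], dist[i][k] + dist[k][j]). The final matrix gives, for each (i, j), the minimum total weight of any directed path from i to j (possibly empty when i = j).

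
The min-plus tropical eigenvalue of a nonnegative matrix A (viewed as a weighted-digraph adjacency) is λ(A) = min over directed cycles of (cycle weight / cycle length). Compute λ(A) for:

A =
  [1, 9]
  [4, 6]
λ(A) = 1

Enumerate directed cycles and compute their means (weight / length). Sample:
  cycle 0 → 0: weight = 1, length = 1, mean = 1/1 ≈ 1.000
  cycle 1 → 1: weight = 6, length = 1, mean = 6/1 ≈ 6.000
  cycle 0 → 1 → 0: weight = 13, length = 2, mean = 13/2 ≈ 6.500
  cycle 1 → 0 → 1: weight = 13, length = 2, mean = 13/2 ≈ 6.500
Minimum mean = 1.000, attained e.g. along the cycle 0 → 0 with weight 1 and length 1. So λ(A) = 1/1 = 1.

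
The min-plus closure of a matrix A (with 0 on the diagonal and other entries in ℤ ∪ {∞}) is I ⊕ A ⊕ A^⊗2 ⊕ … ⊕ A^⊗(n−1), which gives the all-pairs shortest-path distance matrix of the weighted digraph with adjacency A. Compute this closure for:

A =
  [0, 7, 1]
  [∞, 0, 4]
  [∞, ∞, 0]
Closure =
  [0, 7, 1]
  [∞, 0, 4]
  [∞, ∞, 0]

This is the Floyd-Warshall all-pairs shortest-path computation. For each intermediate vertex k = 0, 1, …, 2, update dist[i][j] ← min(dist[i][j], dist[i][k] + dist[k][j]). The final matrix gives, for each (i, j), the minimum total weight of any directed path from i to j (possibly empty when i = j).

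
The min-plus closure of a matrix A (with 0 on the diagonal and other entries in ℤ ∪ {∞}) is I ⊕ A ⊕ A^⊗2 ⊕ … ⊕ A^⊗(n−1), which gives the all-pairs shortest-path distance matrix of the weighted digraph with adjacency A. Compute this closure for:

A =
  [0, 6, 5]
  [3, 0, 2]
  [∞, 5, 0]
Closure =
  [0, 6, 5]
  [3, 0, 2]
  [8, 5, 0]

This is the Floyd-Warshall all-pairs shortest-path computation. For each intermediate vertex k = 0, 1, …, 2, update dist[i][j] ← min(dist[i][j], dist[i][k] + dist[k][j]). The final matrix gives, for each (i, j), the minimum total weight of any directed path from i to j (possibly empty when i = j).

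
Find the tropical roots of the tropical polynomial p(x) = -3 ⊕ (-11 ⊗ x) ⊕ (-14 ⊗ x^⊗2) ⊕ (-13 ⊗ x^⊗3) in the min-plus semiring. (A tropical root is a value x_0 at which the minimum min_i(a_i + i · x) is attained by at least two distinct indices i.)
Roots: {-1, 3, 8}

Each tropical root is a break point of the lower envelope of the lines y = a_i + i · x (there are 4 lines, with slopes 0, 1, ..., 3). Only the lines that attain the minimum somewhere contribute to roots; other lines are dominated. Here the surviving (envelope) indices are i = 3, i = 2, i = 1, i = 0.
Intersections between consecutive envelope lines give the roots: for adjacent envelope indices i < j the intersection is x = (a_i − a_j) / (j − i). Reading off the sorted break points: {-1, 3, 8}.
Verification: at each break x_0, at least two indices attain the minimum of min_i(a_i + i · x_0).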